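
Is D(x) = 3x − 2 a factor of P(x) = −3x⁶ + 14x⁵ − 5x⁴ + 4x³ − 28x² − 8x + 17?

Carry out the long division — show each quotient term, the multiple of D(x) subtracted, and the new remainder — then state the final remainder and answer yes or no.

Step 1: lead(−3x⁶ + 14x⁵ − 5x⁴ + 4x³ − 28x² − 8x + 17) ÷ lead(D) = −3x⁶ ÷ 3x = −x⁵. Subtract (−x⁵)·D = −3x⁶ + 2x⁵. Remainder: 12x⁵ − 5x⁴ + 4x³ − 28x² − 8x + 17.
Step 2: lead(12x⁵ − 5x⁴ + 4x³ − 28x² − 8x + 17) ÷ lead(D) = 12x⁵ ÷ 3x = 4x⁴. Subtract (4x⁴)·D = 12x⁵ − 8x⁴. Remainder: 3x⁴ + 4x³ − 28x² − 8x + 17.
Step 3: lead(3x⁴ + 4x³ − 28x² − 8x + 17) ÷ lead(D) = 3x⁴ ÷ 3x = x³. Subtract (x³)·D = 3x⁴ − 2x³. Remainder: 6x³ − 28x² − 8x + 17.
Step 4: lead(6x³ − 28x² − 8x + 17) ÷ lead(D) = 6x³ ÷ 3x = 2x². Subtract (2x²)·D = 6x³ − 4x². Remainder: −24x² − 8x + 17.
Step 5: lead(−24x² − 8x + 17) ÷ lead(D) = −24x² ÷ 3x = −8x. Subtract (−8x)·D = −24x² + 16x. Remainder: −24x + 17.
Step 6: lead(−24x + 17) ÷ lead(D) = −24x ÷ 3x = −8. Subtract (−8)·D = −24x + 16. Remainder: 1.

R(x) = 1, so D(x) is not a factor of P(x). no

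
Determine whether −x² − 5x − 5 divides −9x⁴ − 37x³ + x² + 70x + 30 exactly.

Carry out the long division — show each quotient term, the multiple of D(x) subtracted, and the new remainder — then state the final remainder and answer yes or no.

Step 1: lead(−9x⁴ − 37x³ + x² + 70x + 30) ÷ lead(D) = −9x⁴ ÷ −x² = 9x². Subtract (9x²)·D = −9x⁴ − 45x³ − 45x². Remainder: 8x³ + 46x² + 70x + 30.
Step 2: lead(8x³ + 46x² + 70x + 30) ÷ lead(D) = 8x³ ÷ −x² = −8x. Subtract (−8x)·D = 8x³ + 40x² + 40x. Remainder: 6x² + 30x + 30.
Step 3: lead(6x² + 30x + 30) ÷ lead(D) = 6x² ÷ −x² = −6. Subtract (−6)·D = 6x² + 30x + 30. Remainder: 0.

R(x) = 0, so D(x) is a factor of P(x). yes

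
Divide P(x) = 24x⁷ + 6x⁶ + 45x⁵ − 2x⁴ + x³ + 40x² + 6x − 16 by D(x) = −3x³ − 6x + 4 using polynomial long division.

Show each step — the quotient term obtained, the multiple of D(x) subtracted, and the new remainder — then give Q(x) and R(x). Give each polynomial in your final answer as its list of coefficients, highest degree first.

Q = [-8, -2, 1, -6, -5]; R = [4]

Step 1: lead(24x⁷ + 6x⁶ + 45x⁵ − 2x⁴ + x³ + 40x² + 6x − 16) ÷ lead(D) = 24x⁷ ÷ −3x³ = −8x⁴. Subtract (−8x⁴)·D = 24x⁷ + 48x⁵ − 32x⁴. Remainder: 6x⁶ − 3x⁵ + 30x⁴ + x³ + 40x² + 6x − 16.
Step 2: lead(6x⁶ − 3x⁵ + 30x⁴ + x³ + 40x² + 6x − 16) ÷ lead(D) = 6x⁶ ÷ −3x³ = −2x³. Subtract (−2x³)·D = 6x⁶ + 12x⁴ − 8x³. Remainder: −3x⁵ + 18x⁴ + 9x³ + 40x² + 6x − 16.
Step 3: lead(−3x⁵ + 18x⁴ + 9x³ + 40x² + 6x − 16) ÷ lead(D) = −3x⁵ ÷ −3x³ = x². Subtract (x²)·D = −3x⁵ − 6x³ + 4x². Remainder: 18x⁴ + 15x³ + 36x² + 6x − 16.
Step 4: lead(18x⁴ + 15x³ + 36x² + 6x − 16) ÷ lead(D) = 18x⁴ ÷ −3x³ = −6x. Subtract (−6x)·D = 18x⁴ + 36x² − 24x. Remainder: 15x³ + 30x − 16.
Step 5: lead(15x³ + 30x − 16) ÷ lead(D) = 15x³ ÷ −3x³ = −5. Subtract (−5)·D = 15x³ + 30x − 20. Remainder: 4.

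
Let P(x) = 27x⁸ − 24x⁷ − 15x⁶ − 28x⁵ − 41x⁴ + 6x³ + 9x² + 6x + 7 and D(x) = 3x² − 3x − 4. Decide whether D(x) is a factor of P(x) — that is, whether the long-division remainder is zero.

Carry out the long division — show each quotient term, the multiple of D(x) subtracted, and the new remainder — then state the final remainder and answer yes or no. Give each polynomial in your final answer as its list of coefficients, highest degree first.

R = [-4, -1], so D(x) is not a factor of P(x). no

Step 1: lead(27x⁸ − 24x⁷ − 15x⁶ − 28x⁵ − 41x⁴ + 6x³ + 9x² + 6x + 7) ÷ lead(D) = 27x⁸ ÷ 3x² = 9x⁶. Subtract (9x⁶)·D = 27x⁸ − 27x⁷ − 36x⁶. Remainder: 3x⁷ + 21x⁶ − 28x⁵ − 41x⁴ + 6x³ + 9x² + 6x + 7.
Step 2: lead(3x⁷ + 21x⁶ − 28x⁵ − 41x⁴ + 6x³ + 9x² + 6x + 7) ÷ lead(D) = 3x⁷ ÷ 3x² = x⁵. Subtract (x⁵)·D = 3x⁷ − 3x⁶ − 4x⁵. Remainder: 24x⁶ − 24x⁵ − 41x⁴ + 6x³ + 9x² + 6x + 7.
Step 3: lead(24x⁶ − 24x⁵ − 41x⁴ + 6x³ + 9x² + 6x + 7) ÷ lead(D) = 24x⁶ ÷ 3x² = 8x⁴. Subtract (8x⁴)·D = 24x⁶ − 24x⁵ − 32x⁴. Remainder: −9x⁴ + 6x³ + 9x² + 6x + 7.
Step 4: lead(−9x⁴ + 6x³ + 9x² + 6x + 7) ÷ lead(D) = −9x⁴ ÷ 3x² = −3x². Subtract (−3x²)·D = −9x⁴ + 9x³ + 12x². Remainder: −3x³ − 3x² + 6x + 7.
Step 5: lead(−3x³ − 3x² + 6x + 7) ÷ lead(D) = −3x³ ÷ 3x² = −x. Subtract (−x)·D = −3x³ + 3x² + 4x. Remainder: −6x² + 2x + 7.
Step 6: lead(−6x² + 2x + 7) ÷ lead(D) = −6x² ÷ 3x² = −2. Subtract (−2)·D = −6x² + 6x + 8. Remainder: −4x − 1.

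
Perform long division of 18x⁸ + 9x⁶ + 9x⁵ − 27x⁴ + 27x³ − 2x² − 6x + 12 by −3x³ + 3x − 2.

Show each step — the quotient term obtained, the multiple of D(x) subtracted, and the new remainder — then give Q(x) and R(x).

Step 1: lead(18x⁸ + 9x⁶ + 9x⁵ − 27x⁴ + 27x³ − 2x² − 6x + 12) ÷ lead(D) = 18x⁸ ÷ −3x³ = −6x⁵. Subtract (−6x⁵)·D = 18x⁸ − 18x⁶ + 12x⁵. Remainder: 27x⁶ − 3x⁵ − 27x⁴ + 27x³ − 2x² − 6x + 12.
Step 2: lead(27x⁶ − 3x⁵ − 27x⁴ + 27x³ − 2x² − 6x + 12) ÷ lead(D) = 27x⁶ ÷ −3x³ = −9x³. Subtract (−9x³)·D = 27x⁶ − 27x⁴ + 18x³. Remainder: −3x⁵ + 9x³ − 2x² − 6x + 12.
Step 3: lead(−3x⁵ + 9x³ − 2x² − 6x + 12) ÷ lead(D) = −3x⁵ ÷ −3x³ = x². Subtract (x²)·D = −3x⁵ + 3x³ − 2x². Remainder: 6x³ − 6x + 12.
Step 4: lead(6x³ − 6x + 12) ÷ lead(D) = 6x³ ÷ −3x³ = −2. Subtract (−2)·D = 6x³ − 6x + 4. Remainder: 8.

Q(x) = −6x⁵ − 9x³ + x² − 2; R(x) = 8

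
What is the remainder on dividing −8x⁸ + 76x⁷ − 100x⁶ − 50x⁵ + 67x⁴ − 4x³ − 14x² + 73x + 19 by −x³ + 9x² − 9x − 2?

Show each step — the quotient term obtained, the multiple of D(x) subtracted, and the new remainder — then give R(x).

R(x) = 5

Step 1: lead(−8x⁸ + 76x⁷ − 100x⁶ − 50x⁵ + 67x⁴ − 4x³ − 14x² + 73x + 19) ÷ lead(D) = −8x⁸ ÷ −x³ = 8x⁵. Subtract (8x⁵)·D = −8x⁸ + 72x⁷ − 72x⁶ − 16x⁵. Remainder: 4x⁷ − 28x⁶ − 34x⁵ + 67x⁴ − 4x³ − 14x² + 73x + 19.
Step 2: lead(4x⁷ − 28x⁶ − 34x⁵ + 67x⁴ − 4x³ − 14x² + 73x + 19) ÷ lead(D) = 4x⁷ ÷ −x³ = −4x⁴. Subtract (−4x⁴)·D = 4x⁷ − 36x⁶ + 36x⁵ + 8x⁴. Remainder: 8x⁶ − 70x⁵ + 59x⁴ − 4x³ − 14x² + 73x + 19.
Step 3: lead(8x⁶ − 70x⁵ + 59x⁴ − 4x³ − 14x² + 73x + 19) ÷ lead(D) = 8x⁶ ÷ −x³ = −8x³. Subtract (−8x³)·D = 8x⁶ − 72x⁵ + 72x⁴ + 16x³. Remainder: 2x⁵ − 13x⁴ − 20x³ − 14x² + 73x + 19.
Step 4: lead(2x⁵ − 13x⁴ − 20x³ − 14x² + 73x + 19) ÷ lead(D) = 2x⁵ ÷ −x³ = −2x². Subtract (−2x²)·D = 2x⁵ − 18x⁴ + 18x³ + 4x². Remainder: 5x⁴ − 38x³ − 18x² + 73x + 19.
Step 5: lead(5x⁴ − 38x³ − 18x² + 73x + 19) ÷ lead(D) = 5x⁴ ÷ −x³ = −5x. Subtract (−5x)·D = 5x⁴ − 45x³ + 45x² + 10x. Remainder: 7x³ − 63x² + 63x + 19.
Step 6: lead(7x³ − 63x² + 63x + 19) ÷ lead(D) = 7x³ ÷ −x³ = −7. Subtract (−7)·D = 7x³ − 63x² + 63x + 14. Remainder: 5.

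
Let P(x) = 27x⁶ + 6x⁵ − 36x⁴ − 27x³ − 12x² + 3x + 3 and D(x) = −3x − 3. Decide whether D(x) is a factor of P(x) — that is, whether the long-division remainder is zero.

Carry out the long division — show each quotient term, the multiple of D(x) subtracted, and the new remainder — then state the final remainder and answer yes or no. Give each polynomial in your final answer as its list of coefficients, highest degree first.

Step 1: lead(27x⁶ + 6x⁵ − 36x⁴ − 27x³ − 12x² + 3x + 3) ÷ lead(D) = 27x⁶ ÷ −3x = −9x⁵. Subtract (−9x⁵)·D = 27x⁶ + 27x⁵. Remainder: −21x⁵ − 36x⁴ − 27x³ − 12x² + 3x + 3.
Step 2: lead(−21x⁵ − 36x⁴ − 27x³ − 12x² + 3x + 3) ÷ lead(D) = −21x⁵ ÷ −3x = 7x⁴. Subtract (7x⁴)·D = −21x⁵ − 21x⁴. Remainder: −15x⁴ − 27x³ − 12x² + 3x + 3.
Step 3: lead(−15x⁴ − 27x³ − 12x² + 3x + 3) ÷ lead(D) = −15x⁴ ÷ −3x = 5x³. Subtract (5x³)·D = −15x⁴ − 15x³. Remainder: −12x³ − 12x² + 3x + 3.
Step 4: lead(−12x³ − 12x² + 3x + 3) ÷ lead(D) = −12x³ ÷ −3x = 4x². Subtract (4x²)·D = −12x³ − 12x². Remainder: 3x + 3.
Step 5: lead(3x + 3) ÷ lead(D) = 3x ÷ −3x = −1. Subtract (−1)·D = 3x + 3. Remainder: 0.

R = [0], so D(x) is a factor of P(x). yes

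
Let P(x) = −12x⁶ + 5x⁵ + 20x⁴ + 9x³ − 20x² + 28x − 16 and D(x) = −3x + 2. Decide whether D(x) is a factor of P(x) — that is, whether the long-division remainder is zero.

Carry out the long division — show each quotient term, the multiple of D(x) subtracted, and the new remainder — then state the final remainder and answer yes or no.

R(x) = 0, so D(x) is a factor of P(x). yes

Step 1: lead(−12x⁶ + 5x⁵ + 20x⁴ + 9x³ − 20x² + 28x − 16) ÷ lead(D) = −12x⁶ ÷ −3x = 4x⁵. Subtract (4x⁵)·D = −12x⁶ + 8x⁵. Remainder: −3x⁵ + 20x⁴ + 9x³ − 20x² + 28x − 16.
Step 2: lead(−3x⁵ + 20x⁴ + 9x³ − 20x² + 28x − 16) ÷ lead(D) = −3x⁵ ÷ −3x = x⁴. Subtract (x⁴)·D = −3x⁵ + 2x⁴. Remainder: 18x⁴ + 9x³ − 20x² + 28x − 16.
Step 3: lead(18x⁴ + 9x³ − 20x² + 28x − 16) ÷ lead(D) = 18x⁴ ÷ −3x = −6x³. Subtract (−6x³)·D = 18x⁴ − 12x³. Remainder: 21x³ − 20x² + 28x − 16.
Step 4: lead(21x³ − 20x² + 28x − 16) ÷ lead(D) = 21x³ ÷ −3x = −7x². Subtract (−7x²)·D = 21x³ − 14x². Remainder: −6x² + 28x − 16.
Step 5: lead(−6x² + 28x − 16) ÷ lead(D) = −6x² ÷ −3x = 2x. Subtract (2x)·D = −6x² + 4x. Remainder: 24x − 16.
Step 6: lead(24x − 16) ÷ lead(D) = 24x ÷ −3x = −8. Subtract (−8)·D = 24x − 16. Remainder: 0.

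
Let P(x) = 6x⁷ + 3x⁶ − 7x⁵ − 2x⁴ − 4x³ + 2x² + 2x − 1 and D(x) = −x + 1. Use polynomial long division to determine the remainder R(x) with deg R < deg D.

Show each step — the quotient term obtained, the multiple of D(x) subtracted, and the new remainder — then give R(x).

Step 1: lead(6x⁷ + 3x⁶ − 7x⁵ − 2x⁴ − 4x³ + 2x² + 2x − 1) ÷ lead(D) = 6x⁷ ÷ −x = −6x⁶. Subtract (−6x⁶)·D = 6x⁷ − 6x⁶. Remainder: 9x⁶ − 7x⁵ − 2x⁴ − 4x³ + 2x² + 2x − 1.
Step 2: lead(9x⁶ − 7x⁵ − 2x⁴ − 4x³ + 2x² + 2x − 1) ÷ lead(D) = 9x⁶ ÷ −x = −9x⁵. Subtract (−9x⁵)·D = 9x⁶ − 9x⁵. Remainder: 2x⁵ − 2x⁴ − 4x³ + 2x² + 2x − 1.
Step 3: lead(2x⁵ − 2x⁴ − 4x³ + 2x² + 2x − 1) ÷ lead(D) = 2x⁵ ÷ −x = −2x⁴. Subtract (−2x⁴)·D = 2x⁵ − 2x⁴. Remainder: −4x³ + 2x² + 2x − 1.
Step 4: lead(−4x³ + 2x² + 2x − 1) ÷ lead(D) = −4x³ ÷ −x = 4x². Subtract (4x²)·D = −4x³ + 4x². Remainder: −2x² + 2x − 1.
Step 5: lead(−2x² + 2x − 1) ÷ lead(D) = −2x² ÷ −x = 2x. Subtract (2x)·D = −2x² + 2x. Remainder: −1.

R(x) = −1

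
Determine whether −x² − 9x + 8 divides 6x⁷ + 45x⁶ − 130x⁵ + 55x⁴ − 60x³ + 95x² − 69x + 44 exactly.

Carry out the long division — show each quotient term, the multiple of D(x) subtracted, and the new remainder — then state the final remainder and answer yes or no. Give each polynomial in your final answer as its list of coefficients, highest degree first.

R = [8, 4], so D(x) is not a factor of P(x). no

Step 1: lead(6x⁷ + 45x⁶ − 130x⁵ + 55x⁴ − 60x³ + 95x² − 69x + 44) ÷ lead(D) = 6x⁷ ÷ −x² = −6x⁵. Subtract (−6x⁵)·D = 6x⁷ + 54x⁶ − 48x⁵. Remainder: −9x⁶ − 82x⁵ + 55x⁴ − 60x³ + 95x² − 69x + 44.
Step 2: lead(−9x⁶ − 82x⁵ + 55x⁴ − 60x³ + 95x² − 69x + 44) ÷ lead(D) = −9x⁶ ÷ −x² = 9x⁴. Subtract (9x⁴)·D = −9x⁶ − 81x⁵ + 72x⁴. Remainder: −x⁵ − 17x⁴ − 60x³ + 95x² − 69x + 44.
Step 3: lead(−x⁵ − 17x⁴ − 60x³ + 95x² − 69x + 44) ÷ lead(D) = −x⁵ ÷ −x² = x³. Subtract (x³)·D = −x⁵ − 9x⁴ + 8x³. Remainder: −8x⁴ − 68x³ + 95x² − 69x + 44.
Step 4: lead(−8x⁴ − 68x³ + 95x² − 69x + 44) ÷ lead(D) = −8x⁴ ÷ −x² = 8x². Subtract (8x²)·D = −8x⁴ − 72x³ + 64x². Remainder: 4x³ + 31x² − 69x + 44.
Step 5: lead(4x³ + 31x² − 69x + 44) ÷ lead(D) = 4x³ ÷ −x² = −4x. Subtract (−4x)·D = 4x³ + 36x² − 32x. Remainder: −5x² − 37x + 44.
Step 6: lead(−5x² − 37x + 44) ÷ lead(D) = −5x² ÷ −x² = 5. Subtract (5)·D = −5x² − 45x + 40. Remainder: 8x + 4.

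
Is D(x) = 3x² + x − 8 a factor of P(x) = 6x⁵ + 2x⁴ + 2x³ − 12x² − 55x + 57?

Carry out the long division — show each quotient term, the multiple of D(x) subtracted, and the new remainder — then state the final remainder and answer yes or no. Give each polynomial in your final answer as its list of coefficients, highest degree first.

R = [-1, 9], so D(x) is not a factor of P(x). no

Step 1: lead(6x⁵ + 2x⁴ + 2x³ − 12x² − 55x + 57) ÷ lead(D) = 6x⁵ ÷ 3x² = 2x³. Subtract (2x³)·D = 6x⁵ + 2x⁴ − 16x³. Remainder: 18x³ − 12x² − 55x + 57.
Step 2: lead(18x³ − 12x² − 55x + 57) ÷ lead(D) = 18x³ ÷ 3x² = 6x. Subtract (6x)·D = 18x³ + 6x² − 48x. Remainder: −18x² − 7x + 57.
Step 3: lead(−18x² − 7x + 57) ÷ lead(D) = −18x² ÷ 3x² = −6. Subtract (−6)·D = −18x² − 6x + 48. Remainder: −x + 9.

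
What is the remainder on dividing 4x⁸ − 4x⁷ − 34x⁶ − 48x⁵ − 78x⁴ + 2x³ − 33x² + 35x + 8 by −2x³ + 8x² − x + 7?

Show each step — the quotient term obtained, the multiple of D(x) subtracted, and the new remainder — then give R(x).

R(x) = 8

Step 1: lead(4x⁸ − 4x⁷ − 34x⁶ − 48x⁵ − 78x⁴ + 2x³ − 33x² + 35x + 8) ÷ lead(D) = 4x⁸ ÷ −2x³ = −2x⁵. Subtract (−2x⁵)·D = 4x⁸ − 16x⁷ + 2x⁶ − 14x⁵. Remainder: 12x⁷ − 36x⁶ − 34x⁵ − 78x⁴ + 2x³ − 33x² + 35x + 8.
Step 2: lead(12x⁷ − 36x⁶ − 34x⁵ − 78x⁴ + 2x³ − 33x² + 35x + 8) ÷ lead(D) = 12x⁷ ÷ −2x³ = −6x⁴. Subtract (−6x⁴)·D = 12x⁷ − 48x⁶ + 6x⁵ − 42x⁴. Remainder: 12x⁶ − 40x⁵ − 36x⁴ + 2x³ − 33x² + 35x + 8.
Step 3: lead(12x⁶ − 40x⁵ − 36x⁴ + 2x³ − 33x² + 35x + 8) ÷ lead(D) = 12x⁶ ÷ −2x³ = −6x³. Subtract (−6x³)·D = 12x⁶ − 48x⁵ + 6x⁴ − 42x³. Remainder: 8x⁵ − 42x⁴ + 44x³ − 33x² + 35x + 8.
Step 4: lead(8x⁵ − 42x⁴ + 44x³ − 33x² + 35x + 8) ÷ lead(D) = 8x⁵ ÷ −2x³ = −4x². Subtract (−4x²)·D = 8x⁵ − 32x⁴ + 4x³ − 28x². Remainder: −10x⁴ + 40x³ − 5x² + 35x + 8.
Step 5: lead(−10x⁴ + 40x³ − 5x² + 35x + 8) ÷ lead(D) = −10x⁴ ÷ −2x³ = 5x. Subtract (5x)·D = −10x⁴ + 40x³ − 5x² + 35x. Remainder: 8.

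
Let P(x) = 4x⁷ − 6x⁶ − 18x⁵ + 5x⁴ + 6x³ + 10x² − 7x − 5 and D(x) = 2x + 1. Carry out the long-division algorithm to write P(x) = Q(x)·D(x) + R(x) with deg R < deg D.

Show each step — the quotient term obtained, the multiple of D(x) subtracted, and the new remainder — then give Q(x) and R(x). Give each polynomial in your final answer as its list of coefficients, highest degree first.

Step 1: lead(4x⁷ − 6x⁶ − 18x⁵ + 5x⁴ + 6x³ + 10x² − 7x − 5) ÷ lead(D) = 4x⁷ ÷ 2x = 2x⁶. Subtract (2x⁶)·D = 4x⁷ + 2x⁶. Remainder: −8x⁶ − 18x⁵ + 5x⁴ + 6x³ + 10x² − 7x − 5.
Step 2: lead(−8x⁶ − 18x⁵ + 5x⁴ + 6x³ + 10x² − 7x − 5) ÷ lead(D) = −8x⁶ ÷ 2x = −4x⁵. Subtract (−4x⁵)·D = −8x⁶ − 4x⁵. Remainder: −14x⁵ + 5x⁴ + 6x³ + 10x² − 7x − 5.
Step 3: lead(−14x⁵ + 5x⁴ + 6x³ + 10x² − 7x − 5) ÷ lead(D) = −14x⁵ ÷ 2x = −7x⁴. Subtract (−7x⁴)·D = −14x⁵ − 7x⁴. Remainder: 12x⁴ + 6x³ + 10x² − 7x − 5.
Step 4: lead(12x⁴ + 6x³ + 10x² − 7x − 5) ÷ lead(D) = 12x⁴ ÷ 2x = 6x³. Subtract (6x³)·D = 12x⁴ + 6x³. Remainder: 10x² − 7x − 5.
Step 5: lead(10x² − 7x − 5) ÷ lead(D) = 10x² ÷ 2x = 5x. Subtract (5x)·D = 10x² + 5x. Remainder: −12x − 5.
Step 6: lead(−12x − 5) ÷ lead(D) = −12x ÷ 2x = −6. Subtract (−6)·D = −12x − 6. Remainder: 1.

Q = [2, -4, -7, 6, 0, 5, -6]; R = [1]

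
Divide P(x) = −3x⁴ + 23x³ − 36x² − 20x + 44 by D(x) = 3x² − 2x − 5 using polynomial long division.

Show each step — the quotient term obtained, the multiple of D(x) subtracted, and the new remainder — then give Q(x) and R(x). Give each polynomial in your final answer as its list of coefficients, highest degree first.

Step 1: lead(−3x⁴ + 23x³ − 36x² − 20x + 44) ÷ lead(D) = −3x⁴ ÷ 3x² = −x². Subtract (−x²)·D = −3x⁴ + 2x³ + 5x². Remainder: 21x³ − 41x² − 20x + 44.
Step 2: lead(21x³ − 41x² − 20x + 44) ÷ lead(D) = 21x³ ÷ 3x² = 7x. Subtract (7x)·D = 21x³ − 14x² − 35x. Remainder: −27x² + 15x + 44.
Step 3: lead(−27x² + 15x + 44) ÷ lead(D) = −27x² ÷ 3x² = −9. Subtract (−9)·D = −27x² + 18x + 45. Remainder: −3x − 1.

Q = [-1, 7, -9]; R = [-3, -1]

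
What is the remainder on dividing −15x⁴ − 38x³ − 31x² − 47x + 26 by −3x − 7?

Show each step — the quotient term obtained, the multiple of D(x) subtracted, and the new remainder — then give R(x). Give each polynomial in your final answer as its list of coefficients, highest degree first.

Step 1: lead(−15x⁴ − 38x³ − 31x² − 47x + 26) ÷ lead(D) = −15x⁴ ÷ −3x = 5x³. Subtract (5x³)·D = −15x⁴ − 35x³. Remainder: −3x³ − 31x² − 47x + 26.
Step 2: lead(−3x³ − 31x² − 47x + 26) ÷ lead(D) = −3x³ ÷ −3x = x². Subtract (x²)·D = −3x³ − 7x². Remainder: −24x² − 47x + 26.
Step 3: lead(−24x² − 47x + 26) ÷ lead(D) = −24x² ÷ −3x = 8x. Subtract (8x)·D = −24x² − 56x. Remainder: 9x + 26.
Step 4: lead(9x + 26) ÷ lead(D) = 9x ÷ −3x = −3. Subtract (−3)·D = 9x + 21. Remainder: 5.

R = [5]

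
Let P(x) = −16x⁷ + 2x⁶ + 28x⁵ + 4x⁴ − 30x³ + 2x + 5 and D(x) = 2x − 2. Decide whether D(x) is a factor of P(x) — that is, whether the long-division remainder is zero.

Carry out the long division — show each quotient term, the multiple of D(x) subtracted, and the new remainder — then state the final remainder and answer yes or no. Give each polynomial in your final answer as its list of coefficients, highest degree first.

R = [-5], so D(x) is not a factor of P(x). no

Step 1: lead(−16x⁷ + 2x⁶ + 28x⁵ + 4x⁴ − 30x³ + 2x + 5) ÷ lead(D) = −16x⁷ ÷ 2x = −8x⁶. Subtract (−8x⁶)·D = −16x⁷ + 16x⁶. Remainder: −14x⁶ + 28x⁵ + 4x⁴ − 30x³ + 2x + 5.
Step 2: lead(−14x⁶ + 28x⁵ + 4x⁴ − 30x³ + 2x + 5) ÷ lead(D) = −14x⁶ ÷ 2x = −7x⁵. Subtract (−7x⁵)·D = −14x⁶ + 14x⁵. Remainder: 14x⁵ + 4x⁴ − 30x³ + 2x + 5.
Step 3: lead(14x⁵ + 4x⁴ − 30x³ + 2x + 5) ÷ lead(D) = 14x⁵ ÷ 2x = 7x⁴. Subtract (7x⁴)·D = 14x⁵ − 14x⁴. Remainder: 18x⁴ − 30x³ + 2x + 5.
Step 4: lead(18x⁴ − 30x³ + 2x + 5) ÷ lead(D) = 18x⁴ ÷ 2x = 9x³. Subtract (9x³)·D = 18x⁴ − 18x³. Remainder: −12x³ + 2x + 5.
Step 5: lead(−12x³ + 2x + 5) ÷ lead(D) = −12x³ ÷ 2x = −6x². Subtract (−6x²)·D = −12x³ + 12x². Remainder: −12x² + 2x + 5.
Step 6: lead(−12x² + 2x + 5) ÷ lead(D) = −12x² ÷ 2x = −6x. Subtract (−6x)·D = −12x² + 12x. Remainder: −10x + 5.
Step 7: lead(−10x + 5) ÷ lead(D) = −10x ÷ 2x = −5. Subtract (−5)·D = −10x + 10. Remainder: −5.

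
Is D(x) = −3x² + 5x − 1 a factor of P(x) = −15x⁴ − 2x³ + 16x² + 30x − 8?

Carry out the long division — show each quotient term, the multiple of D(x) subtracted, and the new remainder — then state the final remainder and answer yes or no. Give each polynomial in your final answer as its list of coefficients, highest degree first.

Step 1: lead(−15x⁴ − 2x³ + 16x² + 30x − 8) ÷ lead(D) = −15x⁴ ÷ −3x² = 5x². Subtract (5x²)·D = −15x⁴ + 25x³ − 5x². Remainder: −27x³ + 21x² + 30x − 8.
Step 2: lead(−27x³ + 21x² + 30x − 8) ÷ lead(D) = −27x³ ÷ −3x² = 9x. Subtract (9x)·D = −27x³ + 45x² − 9x. Remainder: −24x² + 39x − 8.
Step 3: lead(−24x² + 39x − 8) ÷ lead(D) = −24x² ÷ −3x² = 8. Subtract (8)·D = −24x² + 40x − 8. Remainder: −x.

R = [-1, 0], so D(x) is not a factor of P(x). no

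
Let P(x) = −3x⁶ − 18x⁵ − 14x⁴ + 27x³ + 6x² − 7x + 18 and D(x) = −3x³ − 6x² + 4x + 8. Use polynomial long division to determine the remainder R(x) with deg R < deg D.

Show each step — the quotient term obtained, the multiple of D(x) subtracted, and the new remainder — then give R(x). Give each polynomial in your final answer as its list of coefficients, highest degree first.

Step 1: lead(−3x⁶ − 18x⁵ − 14x⁴ + 27x³ + 6x² − 7x + 18) ÷ lead(D) = −3x⁶ ÷ −3x³ = x³. Subtract (x³)·D = −3x⁶ − 6x⁵ + 4x⁴ + 8x³. Remainder: −12x⁵ − 18x⁴ + 19x³ + 6x² − 7x + 18.
Step 2: lead(−12x⁵ − 18x⁴ + 19x³ + 6x² − 7x + 18) ÷ lead(D) = −12x⁵ ÷ −3x³ = 4x². Subtract (4x²)·D = −12x⁵ − 24x⁴ + 16x³ + 32x². Remainder: 6x⁴ + 3x³ − 26x² − 7x + 18.
Step 3: lead(6x⁴ + 3x³ − 26x² − 7x + 18) ÷ lead(D) = 6x⁴ ÷ −3x³ = −2x. Subtract (−2x)·D = 6x⁴ + 12x³ − 8x² − 16x. Remainder: −9x³ − 18x² + 9x + 18.
Step 4: lead(−9x³ − 18x² + 9x + 18) ÷ lead(D) = −9x³ ÷ −3x³ = 3. Subtract (3)·D = −9x³ − 18x² + 12x + 24. Remainder: −3x − 6.

R = [-3, -6]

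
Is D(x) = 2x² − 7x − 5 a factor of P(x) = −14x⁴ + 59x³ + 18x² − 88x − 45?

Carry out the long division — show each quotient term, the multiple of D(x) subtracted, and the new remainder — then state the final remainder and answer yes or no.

R(x) = 0, so D(x) is a factor of P(x). yes

Step 1: lead(−14x⁴ + 59x³ + 18x² − 88x − 45) ÷ lead(D) = −14x⁴ ÷ 2x² = −7x². Subtract (−7x²)·D = −14x⁴ + 49x³ + 35x². Remainder: 10x³ − 17x² − 88x − 45.
Step 2: lead(10x³ − 17x² − 88x − 45) ÷ lead(D) = 10x³ ÷ 2x² = 5x. Subtract (5x)·D = 10x³ − 35x² − 25x. Remainder: 18x² − 63x − 45.
Step 3: lead(18x² − 63x − 45) ÷ lead(D) = 18x² ÷ 2x² = 9. Subtract (9)·D = 18x² − 63x − 45. Remainder: 0.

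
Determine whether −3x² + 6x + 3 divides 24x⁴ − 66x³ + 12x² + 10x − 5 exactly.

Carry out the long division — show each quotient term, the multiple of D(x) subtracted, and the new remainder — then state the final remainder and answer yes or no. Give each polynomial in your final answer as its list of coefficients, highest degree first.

R = [-8, -5], so D(x) is not a factor of P(x). no

Step 1: lead(24x⁴ − 66x³ + 12x² + 10x − 5) ÷ lead(D) = 24x⁴ ÷ −3x² = −8x². Subtract (−8x²)·D = 24x⁴ − 48x³ − 24x². Remainder: −18x³ + 36x² + 10x − 5.
Step 2: lead(−18x³ + 36x² + 10x − 5) ÷ lead(D) = −18x³ ÷ −3x² = 6x. Subtract (6x)·D = −18x³ + 36x² + 18x. Remainder: −8x − 5.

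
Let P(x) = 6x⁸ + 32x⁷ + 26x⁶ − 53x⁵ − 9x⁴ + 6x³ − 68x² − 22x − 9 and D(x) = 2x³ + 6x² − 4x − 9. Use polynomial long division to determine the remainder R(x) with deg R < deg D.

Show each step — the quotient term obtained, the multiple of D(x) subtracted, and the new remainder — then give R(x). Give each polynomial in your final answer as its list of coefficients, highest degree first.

Step 1: lead(6x⁸ + 32x⁷ + 26x⁶ − 53x⁵ − 9x⁴ + 6x³ − 68x² − 22x − 9) ÷ lead(D) = 6x⁸ ÷ 2x³ = 3x⁵. Subtract (3x⁵)·D = 6x⁸ + 18x⁷ − 12x⁶ − 27x⁵. Remainder: 14x⁷ + 38x⁶ − 26x⁵ − 9x⁴ + 6x³ − 68x² − 22x − 9.
Step 2: lead(14x⁷ + 38x⁶ − 26x⁵ − 9x⁴ + 6x³ − 68x² − 22x − 9) ÷ lead(D) = 14x⁷ ÷ 2x³ = 7x⁴. Subtract (7x⁴)·D = 14x⁷ + 42x⁶ − 28x⁵ − 63x⁴. Remainder: −4x⁶ + 2x⁵ + 54x⁴ + 6x³ − 68x² − 22x − 9.
Step 3: lead(−4x⁶ + 2x⁵ + 54x⁴ + 6x³ − 68x² − 22x − 9) ÷ lead(D) = −4x⁶ ÷ 2x³ = −2x³. Subtract (−2x³)·D = −4x⁶ − 12x⁵ + 8x⁴ + 18x³. Remainder: 14x⁵ + 46x⁴ − 12x³ − 68x² − 22x − 9.
Step 4: lead(14x⁵ + 46x⁴ − 12x³ − 68x² − 22x − 9) ÷ lead(D) = 14x⁵ ÷ 2x³ = 7x². Subtract (7x²)·D = 14x⁵ + 42x⁴ − 28x³ − 63x². Remainder: 4x⁴ + 16x³ − 5x² − 22x − 9.
Step 5: lead(4x⁴ + 16x³ − 5x² − 22x − 9) ÷ lead(D) = 4x⁴ ÷ 2x³ = 2x. Subtract (2x)·D = 4x⁴ + 12x³ − 8x² − 18x. Remainder: 4x³ + 3x² − 4x − 9.
Step 6: lead(4x³ + 3x² − 4x − 9) ÷ lead(D) = 4x³ ÷ 2x³ = 2. Subtract (2)·D = 4x³ + 12x² − 8x − 18. Remainder: −9x² + 4x + 9.

R = [-9, 4, 9]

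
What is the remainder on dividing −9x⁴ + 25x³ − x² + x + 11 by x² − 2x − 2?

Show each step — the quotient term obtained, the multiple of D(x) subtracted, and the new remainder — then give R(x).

R(x) = 5x + 1

Step 1: lead(−9x⁴ + 25x³ − x² + x + 11) ÷ lead(D) = −9x⁴ ÷ x² = −9x². Subtract (−9x²)·D = −9x⁴ + 18x³ + 18x². Remainder: 7x³ − 19x² + x + 11.
Step 2: lead(7x³ − 19x² + x + 11) ÷ lead(D) = 7x³ ÷ x² = 7x. Subtract (7x)·D = 7x³ − 14x² − 14x. Remainder: −5x² + 15x + 11.
Step 3: lead(−5x² + 15x + 11) ÷ lead(D) = −5x² ÷ x² = −5. Subtract (−5)·D = −5x² + 10x + 10. Remainder: 5x + 1.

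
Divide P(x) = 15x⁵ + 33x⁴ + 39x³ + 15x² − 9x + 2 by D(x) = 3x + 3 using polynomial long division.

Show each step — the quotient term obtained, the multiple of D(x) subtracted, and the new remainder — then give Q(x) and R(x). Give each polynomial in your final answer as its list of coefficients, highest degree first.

Step 1: lead(15x⁵ + 33x⁴ + 39x³ + 15x² − 9x + 2) ÷ lead(D) = 15x⁵ ÷ 3x = 5x⁴. Subtract (5x⁴)·D = 15x⁵ + 15x⁴. Remainder: 18x⁴ + 39x³ + 15x² − 9x + 2.
Step 2: lead(18x⁴ + 39x³ + 15x² − 9x + 2) ÷ lead(D) = 18x⁴ ÷ 3x = 6x³. Subtract (6x³)·D = 18x⁴ + 18x³. Remainder: 21x³ + 15x² − 9x + 2.
Step 3: lead(21x³ + 15x² − 9x + 2) ÷ lead(D) = 21x³ ÷ 3x = 7x². Subtract (7x²)·D = 21x³ + 21x². Remainder: −6x² − 9x + 2.
Step 4: lead(−6x² − 9x + 2) ÷ lead(D) = −6x² ÷ 3x = −2x. Subtract (−2x)·D = −6x² − 6x. Remainder: −3x + 2.
Step 5: lead(−3x + 2) ÷ lead(D) = −3x ÷ 3x = −1. Subtract (−1)·D = −3x − 3. Remainder: 5.

Q = [5, 6, 7, -2, -1]; R = [5]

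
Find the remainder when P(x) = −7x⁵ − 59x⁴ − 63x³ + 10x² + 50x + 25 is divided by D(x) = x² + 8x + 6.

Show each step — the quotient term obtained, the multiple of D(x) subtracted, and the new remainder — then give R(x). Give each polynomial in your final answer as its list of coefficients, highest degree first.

Step 1: lead(−7x⁵ − 59x⁴ − 63x³ + 10x² + 50x + 25) ÷ lead(D) = −7x⁵ ÷ x² = −7x³. Subtract (−7x³)·D = −7x⁵ − 56x⁴ − 42x³. Remainder: −3x⁴ − 21x³ + 10x² + 50x + 25.
Step 2: lead(−3x⁴ − 21x³ + 10x² + 50x + 25) ÷ lead(D) = −3x⁴ ÷ x² = −3x². Subtract (−3x²)·D = −3x⁴ − 24x³ − 18x². Remainder: 3x³ + 28x² + 50x + 25.
Step 3: lead(3x³ + 28x² + 50x + 25) ÷ lead(D) = 3x³ ÷ x² = 3x. Subtract (3x)·D = 3x³ + 24x² + 18x. Remainder: 4x² + 32x + 25.
Step 4: lead(4x² + 32x + 25) ÷ lead(D) = 4x² ÷ x² = 4. Subtract (4)·D = 4x² + 32x + 24. Remainder: 1.

R = [1]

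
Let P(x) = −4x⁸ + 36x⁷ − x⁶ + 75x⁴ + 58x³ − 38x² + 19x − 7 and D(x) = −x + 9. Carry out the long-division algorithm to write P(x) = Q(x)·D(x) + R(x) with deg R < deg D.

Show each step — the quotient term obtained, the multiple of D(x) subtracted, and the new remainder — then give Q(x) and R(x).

Step 1: lead(−4x⁸ + 36x⁷ − x⁶ + 75x⁴ + 58x³ − 38x² + 19x − 7) ÷ lead(D) = −4x⁸ ÷ −x = 4x⁷. Subtract (4x⁷)·D = −4x⁸ + 36x⁷. Remainder: −x⁶ + 75x⁴ + 58x³ − 38x² + 19x − 7.
Step 2: lead(−x⁶ + 75x⁴ + 58x³ − 38x² + 19x − 7) ÷ lead(D) = −x⁶ ÷ −x = x⁵. Subtract (x⁵)·D = −x⁶ + 9x⁵. Remainder: −9x⁵ + 75x⁴ + 58x³ − 38x² + 19x − 7.
Step 3: lead(−9x⁵ + 75x⁴ + 58x³ − 38x² + 19x − 7) ÷ lead(D) = −9x⁵ ÷ −x = 9x⁴. Subtract (9x⁴)·D = −9x⁵ + 81x⁴. Remainder: −6x⁴ + 58x³ − 38x² + 19x − 7.
Step 4: lead(−6x⁴ + 58x³ − 38x² + 19x − 7) ÷ lead(D) = −6x⁴ ÷ −x = 6x³. Subtract (6x³)·D = −6x⁴ + 54x³. Remainder: 4x³ − 38x² + 19x − 7.
Step 5: lead(4x³ − 38x² + 19x − 7) ÷ lead(D) = 4x³ ÷ −x = −4x². Subtract (−4x²)·D = 4x³ − 36x². Remainder: −2x² + 19x − 7.
Step 6: lead(−2x² + 19x − 7) ÷ lead(D) = −2x² ÷ −x = 2x. Subtract (2x)·D = −2x² + 18x. Remainder: x − 7.
Step 7: lead(x − 7) ÷ lead(D) = x ÷ −x = −1. Subtract (−1)·D = x − 9. Remainder: 2.

Q(x) = 4x⁷ + x⁵ + 9x⁴ + 6x³ − 4x² + 2x − 1; R(x) = 2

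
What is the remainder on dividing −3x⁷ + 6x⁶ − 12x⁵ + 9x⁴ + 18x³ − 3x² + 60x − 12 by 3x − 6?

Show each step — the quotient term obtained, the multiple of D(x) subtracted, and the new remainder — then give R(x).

Step 1: lead(−3x⁷ + 6x⁶ − 12x⁵ + 9x⁴ + 18x³ − 3x² + 60x − 12) ÷ lead(D) = −3x⁷ ÷ 3x = −x⁶. Subtract (−x⁶)·D = −3x⁷ + 6x⁶. Remainder: −12x⁵ + 9x⁴ + 18x³ − 3x² + 60x − 12.
Step 2: lead(−12x⁵ + 9x⁴ + 18x³ − 3x² + 60x − 12) ÷ lead(D) = −12x⁵ ÷ 3x = −4x⁴. Subtract (−4x⁴)·D = −12x⁵ + 24x⁴. Remainder: −15x⁴ + 18x³ − 3x² + 60x − 12.
Step 3: lead(−15x⁴ + 18x³ − 3x² + 60x − 12) ÷ lead(D) = −15x⁴ ÷ 3x = −5x³. Subtract (−5x³)·D = −15x⁴ + 30x³. Remainder: −12x³ − 3x² + 60x − 12.
Step 4: lead(−12x³ − 3x² + 60x − 12) ÷ lead(D) = −12x³ ÷ 3x = −4x². Subtract (−4x²)·D = −12x³ + 24x². Remainder: −27x² + 60x − 12.
Step 5: lead(−27x² + 60x − 12) ÷ lead(D) = −27x² ÷ 3x = −9x. Subtract (−9x)·D = −27x² + 54x. Remainder: 6x − 12.
Step 6: lead(6x − 12) ÷ lead(D) = 6x ÷ 3x = 2. Subtract (2)·D = 6x − 12. Remainder: 0.

R(x) = 0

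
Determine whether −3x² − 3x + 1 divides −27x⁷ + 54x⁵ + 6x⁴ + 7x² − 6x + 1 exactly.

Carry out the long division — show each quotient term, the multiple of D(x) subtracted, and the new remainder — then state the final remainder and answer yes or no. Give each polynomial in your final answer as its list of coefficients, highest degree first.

R = [0], so D(x) is a factor of P(x). yes

Step 1: lead(−27x⁷ + 54x⁵ + 6x⁴ + 7x² − 6x + 1) ÷ lead(D) = −27x⁷ ÷ −3x² = 9x⁵. Subtract (9x⁵)·D = −27x⁷ − 27x⁶ + 9x⁵. Remainder: 27x⁶ + 45x⁵ + 6x⁴ + 7x² − 6x + 1.
Step 2: lead(27x⁶ + 45x⁵ + 6x⁴ + 7x² − 6x + 1) ÷ lead(D) = 27x⁶ ÷ −3x² = −9x⁴. Subtract (−9x⁴)·D = 27x⁶ + 27x⁵ − 9x⁴. Remainder: 18x⁵ + 15x⁴ + 7x² − 6x + 1.
Step 3: lead(18x⁵ + 15x⁴ + 7x² − 6x + 1) ÷ lead(D) = 18x⁵ ÷ −3x² = −6x³. Subtract (−6x³)·D = 18x⁵ + 18x⁴ − 6x³. Remainder: −3x⁴ + 6x³ + 7x² − 6x + 1.
Step 4: lead(−3x⁴ + 6x³ + 7x² − 6x + 1) ÷ lead(D) = −3x⁴ ÷ −3x² = x². Subtract (x²)·D = −3x⁴ − 3x³ + x². Remainder: 9x³ + 6x² − 6x + 1.
Step 5: lead(9x³ + 6x² − 6x + 1) ÷ lead(D) = 9x³ ÷ −3x² = −3x. Subtract (−3x)·D = 9x³ + 9x² − 3x. Remainder: −3x² − 3x + 1.
Step 6: lead(−3x² − 3x + 1) ÷ lead(D) = −3x² ÷ −3x² = 1. Subtract (1)·D = −3x² − 3x + 1. Remainder: 0.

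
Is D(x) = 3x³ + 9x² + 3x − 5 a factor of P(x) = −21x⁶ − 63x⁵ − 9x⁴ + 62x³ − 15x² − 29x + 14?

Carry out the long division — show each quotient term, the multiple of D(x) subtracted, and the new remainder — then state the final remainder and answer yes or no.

R(x) = −1, so D(x) is not a factor of P(x). no

Step 1: lead(−21x⁶ − 63x⁵ − 9x⁴ + 62x³ − 15x² − 29x + 14) ÷ lead(D) = −21x⁶ ÷ 3x³ = −7x³. Subtract (−7x³)·D = −21x⁶ − 63x⁵ − 21x⁴ + 35x³. Remainder: 12x⁴ + 27x³ − 15x² − 29x + 14.
Step 2: lead(12x⁴ + 27x³ − 15x² − 29x + 14) ÷ lead(D) = 12x⁴ ÷ 3x³ = 4x. Subtract (4x)·D = 12x⁴ + 36x³ + 12x² − 20x. Remainder: −9x³ − 27x² − 9x + 14.
Step 3: lead(−9x³ − 27x² − 9x + 14) ÷ lead(D) = −9x³ ÷ 3x³ = −3. Subtract (−3)·D = −9x³ − 27x² − 9x + 15. Remainder: −1.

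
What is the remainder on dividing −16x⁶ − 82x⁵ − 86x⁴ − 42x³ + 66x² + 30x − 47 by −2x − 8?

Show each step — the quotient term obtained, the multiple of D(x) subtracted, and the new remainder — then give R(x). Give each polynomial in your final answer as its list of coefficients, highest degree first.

Step 1: lead(−16x⁶ − 82x⁵ − 86x⁴ − 42x³ + 66x² + 30x − 47) ÷ lead(D) = −16x⁶ ÷ −2x = 8x⁵. Subtract (8x⁵)·D = −16x⁶ − 64x⁵. Remainder: −18x⁵ − 86x⁴ − 42x³ + 66x² + 30x − 47.
Step 2: lead(−18x⁵ − 86x⁴ − 42x³ + 66x² + 30x − 47) ÷ lead(D) = −18x⁵ ÷ −2x = 9x⁴. Subtract (9x⁴)·D = −18x⁵ − 72x⁴. Remainder: −14x⁴ − 42x³ + 66x² + 30x − 47.
Step 3: lead(−14x⁴ − 42x³ + 66x² + 30x − 47) ÷ lead(D) = −14x⁴ ÷ −2x = 7x³. Subtract (7x³)·D = −14x⁴ − 56x³. Remainder: 14x³ + 66x² + 30x − 47.
Step 4: lead(14x³ + 66x² + 30x − 47) ÷ lead(D) = 14x³ ÷ −2x = −7x². Subtract (−7x²)·D = 14x³ + 56x². Remainder: 10x² + 30x − 47.
Step 5: lead(10x² + 30x − 47) ÷ lead(D) = 10x² ÷ −2x = −5x. Subtract (−5x)·D = 10x² + 40x. Remainder: −10x − 47.
Step 6: lead(−10x − 47) ÷ lead(D) = −10x ÷ −2x = 5. Subtract (5)·D = −10x − 40. Remainder: −7.

R = [-7]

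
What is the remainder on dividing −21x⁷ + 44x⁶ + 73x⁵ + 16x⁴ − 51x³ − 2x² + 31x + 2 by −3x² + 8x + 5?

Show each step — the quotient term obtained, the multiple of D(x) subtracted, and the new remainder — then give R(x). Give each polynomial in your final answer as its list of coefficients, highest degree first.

Step 1: lead(−21x⁷ + 44x⁶ + 73x⁵ + 16x⁴ − 51x³ − 2x² + 31x + 2) ÷ lead(D) = −21x⁷ ÷ −3x² = 7x⁵. Subtract (7x⁵)·D = −21x⁷ + 56x⁶ + 35x⁵. Remainder: −12x⁶ + 38x⁵ + 16x⁴ − 51x³ − 2x² + 31x + 2.
Step 2: lead(−12x⁶ + 38x⁵ + 16x⁴ − 51x³ − 2x² + 31x + 2) ÷ lead(D) = −12x⁶ ÷ −3x² = 4x⁴. Subtract (4x⁴)·D = −12x⁶ + 32x⁵ + 20x⁴. Remainder: 6x⁵ − 4x⁴ − 51x³ − 2x² + 31x + 2.
Step 3: lead(6x⁵ − 4x⁴ − 51x³ − 2x² + 31x + 2) ÷ lead(D) = 6x⁵ ÷ −3x² = −2x³. Subtract (−2x³)·D = 6x⁵ − 16x⁴ − 10x³. Remainder: 12x⁴ − 41x³ − 2x² + 31x + 2.
Step 4: lead(12x⁴ − 41x³ − 2x² + 31x + 2) ÷ lead(D) = 12x⁴ ÷ −3x² = −4x². Subtract (−4x²)·D = 12x⁴ − 32x³ − 20x². Remainder: −9x³ + 18x² + 31x + 2.
Step 5: lead(−9x³ + 18x² + 31x + 2) ÷ lead(D) = −9x³ ÷ −3x² = 3x. Subtract (3x)·D = −9x³ + 24x² + 15x. Remainder: −6x² + 16x + 2.
Step 6: lead(−6x² + 16x + 2) ÷ lead(D) = −6x² ÷ −3x² = 2. Subtract (2)·D = −6x² + 16x + 10. Remainder: −8.

R = [-8]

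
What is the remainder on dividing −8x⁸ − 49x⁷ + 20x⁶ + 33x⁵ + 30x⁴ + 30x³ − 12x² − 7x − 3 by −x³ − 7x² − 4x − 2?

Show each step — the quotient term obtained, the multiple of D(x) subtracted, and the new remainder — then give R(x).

R(x) = x + 5

Step 1: lead(−8x⁸ − 49x⁷ + 20x⁶ + 33x⁵ + 30x⁴ + 30x³ − 12x² − 7x − 3) ÷ lead(D) = −8x⁸ ÷ −x³ = 8x⁵. Subtract (8x⁵)·D = −8x⁸ − 56x⁷ − 32x⁶ − 16x⁵. Remainder: 7x⁷ + 52x⁶ + 49x⁵ + 30x⁴ + 30x³ − 12x² − 7x − 3.
Step 2: lead(7x⁷ + 52x⁶ + 49x⁵ + 30x⁴ + 30x³ − 12x² − 7x − 3) ÷ lead(D) = 7x⁷ ÷ −x³ = −7x⁴. Subtract (−7x⁴)·D = 7x⁷ + 49x⁶ + 28x⁵ + 14x⁴. Remainder: 3x⁶ + 21x⁵ + 16x⁴ + 30x³ − 12x² − 7x − 3.
Step 3: lead(3x⁶ + 21x⁵ + 16x⁴ + 30x³ − 12x² − 7x − 3) ÷ lead(D) = 3x⁶ ÷ −x³ = −3x³. Subtract (−3x³)·D = 3x⁶ + 21x⁵ + 12x⁴ + 6x³. Remainder: 4x⁴ + 24x³ − 12x² − 7x − 3.
Step 4: lead(4x⁴ + 24x³ − 12x² − 7x − 3) ÷ lead(D) = 4x⁴ ÷ −x³ = −4x. Subtract (−4x)·D = 4x⁴ + 28x³ + 16x² + 8x. Remainder: −4x³ − 28x² − 15x − 3.
Step 5: lead(−4x³ − 28x² − 15x − 3) ÷ lead(D) = −4x³ ÷ −x³ = 4. Subtract (4)·D = −4x³ − 28x² − 16x − 8. Remainder: x + 5.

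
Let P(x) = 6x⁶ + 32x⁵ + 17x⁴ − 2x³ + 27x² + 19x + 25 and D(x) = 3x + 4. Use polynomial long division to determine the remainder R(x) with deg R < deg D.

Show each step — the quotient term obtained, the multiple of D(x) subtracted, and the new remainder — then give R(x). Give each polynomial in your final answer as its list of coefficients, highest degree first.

Step 1: lead(6x⁶ + 32x⁵ + 17x⁴ − 2x³ + 27x² + 19x + 25) ÷ lead(D) = 6x⁶ ÷ 3x = 2x⁵. Subtract (2x⁵)·D = 6x⁶ + 8x⁵. Remainder: 24x⁵ + 17x⁴ − 2x³ + 27x² + 19x + 25.
Step 2: lead(24x⁵ + 17x⁴ − 2x³ + 27x² + 19x + 25) ÷ lead(D) = 24x⁵ ÷ 3x = 8x⁴. Subtract (8x⁴)·D = 24x⁵ + 32x⁴. Remainder: −15x⁴ − 2x³ + 27x² + 19x + 25.
Step 3: lead(−15x⁴ − 2x³ + 27x² + 19x + 25) ÷ lead(D) = −15x⁴ ÷ 3x = −5x³. Subtract (−5x³)·D = −15x⁴ − 20x³. Remainder: 18x³ + 27x² + 19x + 25.
Step 4: lead(18x³ + 27x² + 19x + 25) ÷ lead(D) = 18x³ ÷ 3x = 6x². Subtract (6x²)·D = 18x³ + 24x². Remainder: 3x² + 19x + 25.
Step 5: lead(3x² + 19x + 25) ÷ lead(D) = 3x² ÷ 3x = x. Subtract (x)·D = 3x² + 4x. Remainder: 15x + 25.
Step 6: lead(15x + 25) ÷ lead(D) = 15x ÷ 3x = 5. Subtract (5)·D = 15x + 20. Remainder: 5.

R = [5]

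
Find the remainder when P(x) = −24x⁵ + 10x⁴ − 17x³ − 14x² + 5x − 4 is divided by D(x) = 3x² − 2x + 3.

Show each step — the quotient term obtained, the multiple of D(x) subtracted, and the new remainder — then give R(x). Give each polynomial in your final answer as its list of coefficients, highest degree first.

R = [-2, 2]

Step 1: lead(−24x⁵ + 10x⁴ − 17x³ − 14x² + 5x − 4) ÷ lead(D) = −24x⁵ ÷ 3x² = −8x³. Subtract (−8x³)·D = −24x⁵ + 16x⁴ − 24x³. Remainder: −6x⁴ + 7x³ − 14x² + 5x − 4.
Step 2: lead(−6x⁴ + 7x³ − 14x² + 5x − 4) ÷ lead(D) = −6x⁴ ÷ 3x² = −2x². Subtract (−2x²)·D = −6x⁴ + 4x³ − 6x². Remainder: 3x³ − 8x² + 5x − 4.
Step 3: lead(3x³ − 8x² + 5x − 4) ÷ lead(D) = 3x³ ÷ 3x² = x. Subtract (x)·D = 3x³ − 2x² + 3x. Remainder: −6x² + 2x − 4.
Step 4: lead(−6x² + 2x − 4) ÷ lead(D) = −6x² ÷ 3x² = −2. Subtract (−2)·D = −6x² + 4x − 6. Remainder: −2x + 2.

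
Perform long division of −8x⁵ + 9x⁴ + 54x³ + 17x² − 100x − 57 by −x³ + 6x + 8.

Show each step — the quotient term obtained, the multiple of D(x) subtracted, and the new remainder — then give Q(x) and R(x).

Step 1: lead(−8x⁵ + 9x⁴ + 54x³ + 17x² − 100x − 57) ÷ lead(D) = −8x⁵ ÷ −x³ = 8x². Subtract (8x²)·D = −8x⁵ + 48x³ + 64x². Remainder: 9x⁴ + 6x³ − 47x² − 100x − 57.
Step 2: lead(9x⁴ + 6x³ − 47x² − 100x − 57) ÷ lead(D) = 9x⁴ ÷ −x³ = −9x. Subtract (−9x)·D = 9x⁴ − 54x² − 72x. Remainder: 6x³ + 7x² − 28x − 57.
Step 3: lead(6x³ + 7x² − 28x − 57) ÷ lead(D) = 6x³ ÷ −x³ = −6. Subtract (−6)·D = 6x³ − 36x − 48. Remainder: 7x² + 8x − 9.

Q(x) = 8x² − 9x − 6; R(x) = 7x² + 8x − 9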